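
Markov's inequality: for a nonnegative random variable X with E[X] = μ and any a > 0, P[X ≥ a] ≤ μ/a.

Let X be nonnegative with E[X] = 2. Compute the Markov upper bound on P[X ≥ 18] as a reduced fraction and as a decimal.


μ = E[X] = 2, a = 18.
Markov: P[X ≥ 18] ≤ μ/a = (2)/18 = 1/9.
Numerically: ≈ 0.111.
(Since a = 18 > μ = 2.000, the bound 1/9 is < 1 and informative.)

P[X ≥ 18] ≤ 1/9 ≈ 0.111.


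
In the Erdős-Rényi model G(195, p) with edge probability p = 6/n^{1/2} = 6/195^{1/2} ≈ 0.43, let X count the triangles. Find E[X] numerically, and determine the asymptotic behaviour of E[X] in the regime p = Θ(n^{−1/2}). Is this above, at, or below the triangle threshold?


Number of potential triangles: C(195, 3) = 1216865.
Each occurs with probability p³ ≈ (0.43)³ ≈ 7.93235e-02.
By linearity: E[X] = C(195, 3)·p³ ≈ 1216865 · 7.93235e-02 ≈ 96525.983.
Since α = 1/2 < 1, p = c/n^{1/2} ≫ 1/n is above the triangle threshold p ~ 1/n. Asymptotically E[X] ~ (c³/6)·n^{3(1−α)} = (6³/6)·n^{1.5} → ∞; triangles are abundant w.h.p.

E[X] ≈ 96525.983; in regime p = Θ(1/n^{1/2}) E[X] diverges (above the triangle threshold p ~ 1/n).


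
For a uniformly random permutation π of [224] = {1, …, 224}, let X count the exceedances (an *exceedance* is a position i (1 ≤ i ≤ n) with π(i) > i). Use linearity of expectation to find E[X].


Write X = Σ_{i=1}^{224} X_i, where X_i = 1_{π(i) > i}.
For each fixed i, π(i) is uniform over {1, …, 224} (marginal of a uniform permutation), so P[π(i) > i] = (n − i)/n. Summing: Σ_{i=1}^{224} (n − i)/n = (0 + 1 + … + 223)/224 = 224(224 − 1)/(2·224) = (224 − 1)/2.
Hence E[X] = Σ_{i=1}^{224} (224 − i)/224 = 223/2 ≈ 111.5000.

E[X] = 223/2 = 111.5000.


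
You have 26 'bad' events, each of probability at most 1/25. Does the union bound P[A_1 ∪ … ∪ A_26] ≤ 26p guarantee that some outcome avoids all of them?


Union bound: P[∪_{i=1}^{26} A_i] ≤ Σ_i P[A_i] ≤ 26·p = 26·(1/25) = 26/25.
Numerically: 26/25 ≈ 1.0400.
Is 26/25 < 1? NO.
Since the bound 26/25 is ≥ 1, the union bound is uninformative here; it does NOT by itself certify existence.

26·p = 26/25 ≈ 1.0400; existence NOT certified by the union bound.


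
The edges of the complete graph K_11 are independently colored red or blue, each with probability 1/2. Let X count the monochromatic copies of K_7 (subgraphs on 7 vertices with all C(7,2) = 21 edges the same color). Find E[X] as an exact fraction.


Let X = Σ_S X_S over the C(11, 7) = 330 subsets S of size 7, where X_S = 1 if the K_7 on S is monochromatic.
For a fixed S, the K_7 on S has C(7, 2) = 21 edges. P[all 21 edges red] = (1/2)^21, and likewise for blue, so P[monochromatic] = 2·(1/2)^21 = 2^{1 − 21} = 1/1048576.
By linearity of expectation: E[X] = C(11, 7) · 2^{1 − 21} = 330 · 1/1048576 = 165/524288.
Numerically: E[X] ≈ 0.00031.

E[X] = C(11,7)·2^(1−C(7,2)) = 165/524288 ≈ 0.00031.


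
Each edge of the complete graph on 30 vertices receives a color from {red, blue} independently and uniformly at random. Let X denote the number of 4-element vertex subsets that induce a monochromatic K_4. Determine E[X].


Let X = Σ_S X_S over the C(30, 4) = 27405 subsets S of size 4, where X_S = 1 if the K_4 on S is monochromatic.
For a fixed S, the K_4 on S has C(4, 2) = 6 edges. P[all 6 edges red] = (1/2)^6, and likewise for blue, so P[monochromatic] = 2·(1/2)^6 = 2^{1 − 6} = 1/32.
By linearity: E[X] = C(30, 4) · 2^{1 − 6} = 27405 · 1/32 = 27405/32.
Numerically: E[X] ≈ 856.40625.

E[X] = C(30,4)·2^(1−C(4,2)) = 27405/32 ≈ 856.40625.


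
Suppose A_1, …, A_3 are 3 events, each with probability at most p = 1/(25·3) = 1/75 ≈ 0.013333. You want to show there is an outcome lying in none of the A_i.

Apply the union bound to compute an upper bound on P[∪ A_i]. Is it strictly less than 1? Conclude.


Union bound: P[∪_{i=1}^{3} A_i] ≤ Σ_i P[A_i] ≤ 3·p = 3·(1/75) = 1/25.
Numerically: 1/25 ≈ 0.040000.
Is 1/25 < 1? YES.
Since P[∪ A_i] ≤ 1/25 < 1, the complement has P[∩ A_i^c] ≥ 1 − 1/25 = 24/25 > 0, so some outcome avoids every A_i.

3·p = 1/25 ≈ 0.040000; existence CERTIFIED by the union bound.


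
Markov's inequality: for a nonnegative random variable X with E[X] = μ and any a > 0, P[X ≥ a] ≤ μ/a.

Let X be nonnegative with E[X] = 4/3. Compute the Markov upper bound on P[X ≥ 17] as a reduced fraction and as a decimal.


μ = E[X] = 4/3, a = 17.
Markov: P[X ≥ 17] ≤ μ/a = (4/3)/17 = 4/51.
Numerically: ≈ 0.078431.
(Since a = 17 > μ = 1.333333, the bound 4/51 is < 1 and informative.)

P[X ≥ 17] ≤ 4/51 ≈ 0.078431.


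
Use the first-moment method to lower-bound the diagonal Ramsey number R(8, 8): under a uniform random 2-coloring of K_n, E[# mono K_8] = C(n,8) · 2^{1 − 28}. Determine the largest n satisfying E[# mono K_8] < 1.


We need C(n, 8) · 2^{1 − 28} < 1, i.e. C(n, 8) < 2^{28 − 1} = 134217728.
Check values of n near the boundary:
  n = 37: C(37, 8) = 38608020; 38608020 < 134217728? YES
  n = 38: C(38, 8) = 48903492; 48903492 < 134217728? YES
  n = 39: C(39, 8) = 61523748; 61523748 < 134217728? YES
  n = 40: C(40, 8) = 76904685; 76904685 < 134217728? YES
  n = 41: C(41, 8) = 95548245; 95548245 < 134217728? YES
  n = 42: C(42, 8) = 118030185; 118030185 < 134217728? YES
  n = 43: C(43, 8) = 145008513; 145008513 < 134217728? NO
  n = 44: C(44, 8) = 177232627; 177232627 < 134217728? NO
The largest n with C(n, 8) < 134217728 is n = 42 (where E[X] = 118030185/134217728 ≈ 0.8794). Hence R(8, 8) > 42, i.e. R(8, 8) ≥ 43.

Largest n = 42; hence R(8, 8) > 42.


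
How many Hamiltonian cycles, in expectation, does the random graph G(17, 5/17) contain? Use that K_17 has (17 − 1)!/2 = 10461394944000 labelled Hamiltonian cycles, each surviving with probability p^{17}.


K_17 has (17 − 1)!/2 = 10461394944000 labelled Hamiltonian cycles.
For each such Hamiltonian cycle H, let X_H = 1 if all 17 edges of H are present in G. Then P[X_H = 1] = p^{17} = (5/17)^{17} = 762939453125/827240261886336764177.
By linearity: E[X] = Σ_H E[X_H] = 10461394944000 · p^{17} = 10461394944000 · 762939453125/827240261886336764177 = 7981410937500000000000000/827240261886336764177.
Numerically: E[X] ≈ 9648.24.

E[X] = 10461394944000 · (5/17)^{17} = 7981410937500000000000000/827240261886336764177 ≈ 9648.24.


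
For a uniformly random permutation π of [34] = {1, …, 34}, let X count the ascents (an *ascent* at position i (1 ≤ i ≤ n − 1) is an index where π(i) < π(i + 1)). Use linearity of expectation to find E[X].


Write X = Σ X_I over i = 1, …, 33, with X_I the indicator of one ascent.
There are 33 indicators.
For each fixed i, the pair (π(i), π(i+1)) is a uniformly random ordered pair of distinct values from {1, …, 34}; by symmetry P[π(i) < π(i+1)] = 1/2.
By linearity: E[X] = 33 · (1/2) = (34 − 1) · (1/2) = 33/2 ≈ 16.500.

E[X] = 33/2 = 16.500.


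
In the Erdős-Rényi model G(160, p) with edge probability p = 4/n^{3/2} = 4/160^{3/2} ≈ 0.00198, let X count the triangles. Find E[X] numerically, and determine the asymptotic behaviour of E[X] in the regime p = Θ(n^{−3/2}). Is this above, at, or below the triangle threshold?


Number of potential triangles: C(160, 3) = 669920.
Each occurs with probability p³ ≈ (0.00198)³ ≈ 7.72040e-09.
By linearity: E[X] = C(160, 3)·p³ ≈ 669920 · 7.72040e-09 ≈ 0.005.
Since α = 3/2 > 1, p = c/n^{3/2} = o(1/n) is below the triangle threshold p ~ 1/n. Asymptotically E[X] ~ (c³/6)·n^{3(1−α)} = (4³/6)·n^{-1.5} → 0, so by Markov's inequality G has no triangles w.h.p.

E[X] ≈ 0.005; in regime p = Θ(1/n^{3/2}) E[X] tends to 0 (below the triangle threshold p ~ 1/n).


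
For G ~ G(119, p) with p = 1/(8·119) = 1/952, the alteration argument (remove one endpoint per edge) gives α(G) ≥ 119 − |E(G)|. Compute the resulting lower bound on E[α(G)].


E[|E(G)|] = C(119, 2)·p = 7021 · (1/952) = 59/8.
E[α(G)] ≥ n − E[|E(G)|] = 119 − 59/8 = 893/8.
Numerically: ≈ 111.625000.
(This is only a lower bound; the true E[α(G)] may be larger.)

E[α(G)] ≥ 893/8 ≈ 111.625000.


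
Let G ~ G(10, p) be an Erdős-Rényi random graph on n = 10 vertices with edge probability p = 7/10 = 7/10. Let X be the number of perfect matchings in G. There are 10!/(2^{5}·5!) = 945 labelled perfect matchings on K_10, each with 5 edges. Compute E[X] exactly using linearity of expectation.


K_10 has 10!/(2^{5}·5!) = 945 labelled perfect matchings.
For each such perfect matching H, let X_H = 1 if all 5 edges of H are present in G. Then P[X_H = 1] = p^{5} = (7/10)^{5} = 16807/100000.
By linearity of expectation: E[X] = Σ_H E[X_H] = 945 · p^{5} = 945 · 16807/100000 = 3176523/20000.
Numerically: E[X] ≈ 158.826.

E[X] = 945 · (7/10)^{5} = 3176523/20000 ≈ 158.826.


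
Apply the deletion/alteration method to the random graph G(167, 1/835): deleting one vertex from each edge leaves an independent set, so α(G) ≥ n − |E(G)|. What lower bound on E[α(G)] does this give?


E[|E(G)|] = C(167, 2)·p = 13861 · (1/835) = 83/5.
E[α(G)] ≥ n − E[|E(G)|] = 167 − 83/5 = 752/5.
Numerically: ≈ 150.4000.
(This is only a lower bound; the true E[α(G)] may be larger.)

E[α(G)] ≥ 752/5 ≈ 150.4000.


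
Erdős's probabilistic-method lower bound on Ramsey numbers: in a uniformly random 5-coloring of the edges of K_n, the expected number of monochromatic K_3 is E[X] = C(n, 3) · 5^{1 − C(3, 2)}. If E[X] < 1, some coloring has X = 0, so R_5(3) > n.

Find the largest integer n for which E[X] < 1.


We need C(n, 3) · 5^{1 − 3} < 1, i.e. C(n, 3) < 5^{3 − 1} = 25.
Check values of n near the boundary:
  n = 3: C(3, 3) = 1; 1 < 25? YES
  n = 4: C(4, 3) = 4; 4 < 25? YES
  n = 5: C(5, 3) = 10; 10 < 25? YES
  n = 6: C(6, 3) = 20; 20 < 25? YES
  n = 7: C(7, 3) = 35; 35 < 25? NO
The largest n with C(n, 3) < 25 is n = 6 (where E[X] = 4/5 ≈ 0.8000). Hence R_5(3) > 6, i.e. R_5(3) ≥ 7.

Largest n = 6; hence R_5(3) > 6.


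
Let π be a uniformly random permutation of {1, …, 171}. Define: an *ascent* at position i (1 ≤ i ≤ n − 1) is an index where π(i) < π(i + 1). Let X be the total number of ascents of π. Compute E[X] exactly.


Write X = Σ X_I over i = 1, …, 170, with X_I the indicator of one ascent.
There are 170 indicators.
For each fixed i, the pair (π(i), π(i+1)) is a uniformly random ordered pair of distinct values from {1, …, 171}; by symmetry P[π(i) < π(i+1)] = 1/2.
By linearity: E[X] = 170 · (1/2) = (171 − 1) · (1/2) = 85 ≈ 85.0000.

E[X] = 85 = 85.0000.


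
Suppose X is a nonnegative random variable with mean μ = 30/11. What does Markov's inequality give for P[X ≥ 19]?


μ = E[X] = 30/11, a = 19.
Markov: P[X ≥ 19] ≤ μ/a = (30/11)/19 = 30/209.
Numerically: ≈ 0.143541.
(Since a = 19 > μ = 2.727273, the bound 30/209 is < 1 and informative.)

P[X ≥ 19] ≤ 30/209 ≈ 0.143541.


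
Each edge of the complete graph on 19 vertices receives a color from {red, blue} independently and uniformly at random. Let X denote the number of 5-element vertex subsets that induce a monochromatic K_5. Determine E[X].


Let X = Σ_S X_S over the C(19, 5) = 11628 subsets S of size 5, where X_S = 1 if the K_5 on S is monochromatic.
For a fixed S, the K_5 on S has C(5, 2) = 10 edges. P[all 10 edges red] = (1/2)^10, and likewise for blue, so P[monochromatic] = 2·(1/2)^10 = 2^{1 − 10} = 1/512.
By linearity: E[X] = C(19, 5) · 2^{1 − 10} = 11628 · 1/512 = 2907/128.
Numerically: E[X] ≈ 22.7109.

E[X] = C(19,5)·2^(1−C(5,2)) = 2907/128 ≈ 22.7109.


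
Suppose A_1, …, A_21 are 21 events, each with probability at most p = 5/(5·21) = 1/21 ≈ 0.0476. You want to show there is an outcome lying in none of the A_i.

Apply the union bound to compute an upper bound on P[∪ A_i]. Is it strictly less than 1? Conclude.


Union bound: P[∪_{i=1}^{21} A_i] ≤ Σ_i P[A_i] ≤ 21·p = 21·(1/21) = 1.
Numerically: 1 ≈ 1.0000.
Is 1 < 1? NO.
Since the bound 1 is ≥ 1, the union bound is uninformative here; it does NOT by itself certify existence.

21·p = 1 ≈ 1.0000; existence NOT certified by the union bound.


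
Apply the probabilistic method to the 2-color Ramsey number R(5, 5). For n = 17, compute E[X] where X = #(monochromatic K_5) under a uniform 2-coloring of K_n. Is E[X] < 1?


E[X] = C(17, 5) · 2^{1 − 10} = 6188 · 2^{−9} = 6188/512.
As a reduced fraction: E[X] = 1547/128 ≈ 12.0859375.
Is E[X] < 1? NO.
Since E[X] ≥ 1, the first-moment bound is inconclusive at n = 17; it does NOT by itself certify R(5, 5) > 17.

E[X] = 1547/128 ≈ 12.0859375; E[X] ≥ 1; first-moment method inconclusive here.


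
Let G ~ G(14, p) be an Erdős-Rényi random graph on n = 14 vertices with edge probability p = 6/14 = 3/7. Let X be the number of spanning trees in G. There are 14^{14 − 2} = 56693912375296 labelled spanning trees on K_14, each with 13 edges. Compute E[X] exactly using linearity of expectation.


K_14 has 14^{14 − 2} = 56693912375296 labelled spanning trees.
For each such spanning tree H, let X_H = 1 if all 13 edges of H are present in G. Then P[X_H = 1] = p^{13} = (3/7)^{13} = 1594323/96889010407.
Summing the indicators: E[X] = Σ_H E[X_H] = 56693912375296 · p^{13} = 56693912375296 · 1594323/96889010407 = 6530347008/7.
Numerically: E[X] ≈ 9.33e+08.

E[X] = 56693912375296 · (3/7)^{13} = 6530347008/7 ≈ 9.33e+08.


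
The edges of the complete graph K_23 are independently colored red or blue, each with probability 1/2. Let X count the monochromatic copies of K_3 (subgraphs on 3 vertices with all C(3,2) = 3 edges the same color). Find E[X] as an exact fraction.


Let X = Σ_S X_S over the C(23, 3) = 1771 subsets S of size 3, where X_S = 1 if the K_3 on S is monochromatic.
For a fixed S, the K_3 on S has C(3, 2) = 3 edges. P[all 3 edges red] = (1/2)^3, and likewise for blue, so P[monochromatic] = 2·(1/2)^3 = 2^{1 − 3} = 1/4.
Summing: E[X] = C(23, 3) · 2^{1 − 3} = 1771 · 1/4 = 1771/4.
Numerically: E[X] ≈ 442.750.

E[X] = C(23,3)·2^(1−C(3,2)) = 1771/4 ≈ 442.750.


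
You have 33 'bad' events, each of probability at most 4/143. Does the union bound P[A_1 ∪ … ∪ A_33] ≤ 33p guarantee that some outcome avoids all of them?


Union bound: P[∪_{i=1}^{33} A_i] ≤ Σ_i P[A_i] ≤ 33·p = 33·(4/143) = 12/13.
Numerically: 12/13 ≈ 0.9230769.
Is 12/13 < 1? YES.
Since P[∪ A_i] ≤ 12/13 < 1, the complement has P[∩ A_i^c] ≥ 1 − 12/13 = 1/13 > 0, so some outcome avoids every A_i.

33·p = 12/13 ≈ 0.9230769; existence CERTIFIED by the union bound.


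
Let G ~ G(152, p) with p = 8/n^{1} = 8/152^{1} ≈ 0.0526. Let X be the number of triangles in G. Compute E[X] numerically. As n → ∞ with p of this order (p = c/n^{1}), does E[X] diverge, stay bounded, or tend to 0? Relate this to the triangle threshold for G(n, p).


Number of potential triangles: C(152, 3) = 573800.
Each occurs with probability p³ ≈ (0.0526)³ ≈ 1.45794e-04.
By linearity: E[X] = C(152, 3)·p³ ≈ 573800 · 1.45794e-04 ≈ 83.657.
Here α = 1, so p = 8/n is exactly at the triangle threshold p ~ 1/n. Asymptotically E[X] → c³/6 = 8³/6 = 256/3 ≈ 85.333, a bounded constant. In this regime the triangle count is asymptotically Poisson(c³/6).

E[X] ≈ 83.657; in regime p = Θ(1/n^{1}) E[X] stays bounded (at the triangle threshold p ~ 1/n).


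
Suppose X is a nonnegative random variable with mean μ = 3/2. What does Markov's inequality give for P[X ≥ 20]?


μ = E[X] = 3/2, a = 20.
Markov: P[X ≥ 20] ≤ μ/a = (3/2)/20 = 3/40.
Numerically: ≈ 0.075000.
(Since a = 20 > μ = 1.500000, the bound 3/40 is < 1 and informative.)

P[X ≥ 20] ≤ 3/40 ≈ 0.075000.


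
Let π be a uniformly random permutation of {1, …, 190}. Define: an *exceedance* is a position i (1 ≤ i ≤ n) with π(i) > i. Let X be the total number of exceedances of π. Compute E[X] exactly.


Write X = Σ_{i=1}^{190} X_i, where X_i = 1_{π(i) > i}.
For each fixed i, π(i) is uniform over {1, …, 190} (marginal of a uniform permutation), so P[π(i) > i] = (n − i)/n. Summing: Σ_{i=1}^{190} (n − i)/n = (0 + 1 + … + 189)/190 = 190(190 − 1)/(2·190) = (190 − 1)/2.
Hence E[X] = Σ_{i=1}^{190} (190 − i)/190 = 189/2 ≈ 94.500.

E[X] = 189/2 = 94.500.


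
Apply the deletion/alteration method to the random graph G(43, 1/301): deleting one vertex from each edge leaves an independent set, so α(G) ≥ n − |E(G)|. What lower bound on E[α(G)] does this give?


E[|E(G)|] = C(43, 2)·p = 903 · (1/301) = 3.
E[α(G)] ≥ n − E[|E(G)|] = 43 − 3 = 40.
Numerically: ≈ 40.0000.
(This is only a lower bound; the true E[α(G)] may be larger.)

E[α(G)] ≥ 40 ≈ 40.0000.


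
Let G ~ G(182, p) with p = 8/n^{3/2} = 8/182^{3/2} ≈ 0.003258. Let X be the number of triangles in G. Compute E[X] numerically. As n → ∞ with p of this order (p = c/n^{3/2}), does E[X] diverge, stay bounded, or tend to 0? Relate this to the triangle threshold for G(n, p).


Number of potential triangles: C(182, 3) = 988260.
Each occurs with probability p³ ≈ (0.003258)³ ≈ 3.458985e-08.
By linearity: E[X] = C(182, 3)·p³ ≈ 988260 · 3.458985e-08 ≈ 0.0342.
Since α = 3/2 > 1, p = c/n^{3/2} = o(1/n) is below the triangle threshold p ~ 1/n. Asymptotically E[X] ~ (c³/6)·n^{3(1−α)} = (8³/6)·n^{-1.5} → 0, so by Markov's inequality G has no triangles w.h.p.

E[X] ≈ 0.0342; in regime p = Θ(1/n^{3/2}) E[X] tends to 0 (below the triangle threshold p ~ 1/n).


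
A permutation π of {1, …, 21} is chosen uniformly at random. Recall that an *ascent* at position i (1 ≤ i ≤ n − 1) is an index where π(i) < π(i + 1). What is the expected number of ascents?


Write X = Σ X_I over i = 1, …, 20, with X_I the indicator of one ascent.
There are 20 indicators.
For each fixed i, the pair (π(i), π(i+1)) is a uniformly random ordered pair of distinct values from {1, …, 21}; by symmetry P[π(i) < π(i+1)] = 1/2.
By linearity: E[X] = 20 · (1/2) = (21 − 1) · (1/2) = 10 ≈ 10.00000.

E[X] = 10 = 10.00000.


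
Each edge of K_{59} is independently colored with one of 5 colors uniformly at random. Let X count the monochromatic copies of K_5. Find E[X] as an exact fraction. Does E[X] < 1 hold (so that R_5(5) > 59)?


E[X] = C(59, 5) · 5^{1 − 10} = 5006386 · 5^{−9} = 5006386/1953125.
As a reduced fraction: E[X] = 5006386/1953125 ≈ 2.56327.
Is E[X] < 1? NO.
Since E[X] ≥ 1, the first-moment bound is inconclusive at n = 59; it does NOT by itself certify R_5(5) > 59.

E[X] = 5006386/1953125 ≈ 2.56327; E[X] ≥ 1; first-moment method inconclusive here.


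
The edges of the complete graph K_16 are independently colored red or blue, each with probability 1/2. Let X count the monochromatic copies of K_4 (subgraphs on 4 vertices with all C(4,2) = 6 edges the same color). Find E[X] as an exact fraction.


Let X = Σ_S X_S over the C(16, 4) = 1820 subsets S of size 4, where X_S = 1 if the K_4 on S is monochromatic.
For a fixed S, the K_4 on S has C(4, 2) = 6 edges. P[all 6 edges red] = (1/2)^6, and likewise for blue, so P[monochromatic] = 2·(1/2)^6 = 2^{1 − 6} = 1/32.
By linearity of expectation: E[X] = C(16, 4) · 2^{1 − 6} = 1820 · 1/32 = 455/8.
Numerically: E[X] ≈ 56.875000.

E[X] = C(16,4)·2^(1−C(4,2)) = 455/8 ≈ 56.875000.


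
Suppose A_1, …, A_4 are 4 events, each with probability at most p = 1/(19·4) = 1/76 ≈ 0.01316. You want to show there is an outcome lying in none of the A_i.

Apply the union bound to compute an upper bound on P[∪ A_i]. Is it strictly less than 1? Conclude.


Union bound: P[∪_{i=1}^{4} A_i] ≤ Σ_i P[A_i] ≤ 4·p = 4·(1/76) = 1/19.
Numerically: 1/19 ≈ 0.05263.
Is 1/19 < 1? YES.
Since P[∪ A_i] ≤ 1/19 < 1, the complement has P[∩ A_i^c] ≥ 1 − 1/19 = 18/19 > 0, so some outcome avoids every A_i.

4·p = 1/19 ≈ 0.05263; existence CERTIFIED by the union bound.


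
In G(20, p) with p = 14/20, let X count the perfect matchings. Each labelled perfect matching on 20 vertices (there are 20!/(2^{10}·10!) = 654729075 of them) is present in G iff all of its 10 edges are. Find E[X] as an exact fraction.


K_20 has 20!/(2^{10}·10!) = 654729075 labelled perfect matchings.
For each such perfect matching H, let X_H = 1 if all 10 edges of H are present in G. Then P[X_H = 1] = p^{10} = (7/10)^{10} = 282475249/10000000000.
Summing the indicators: E[X] = Σ_H E[X_H] = 654729075 · p^{10} = 654729075 · 282475249/10000000000 = 7397790339526587/400000000.
Numerically: E[X] ≈ 1.85e+07.

E[X] = 654729075 · (7/10)^{10} = 7397790339526587/400000000 ≈ 1.85e+07.


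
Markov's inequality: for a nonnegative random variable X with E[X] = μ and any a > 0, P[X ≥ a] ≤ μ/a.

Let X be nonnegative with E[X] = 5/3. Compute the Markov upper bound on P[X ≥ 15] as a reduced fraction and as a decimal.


μ = E[X] = 5/3, a = 15.
Markov: P[X ≥ 15] ≤ μ/a = (5/3)/15 = 1/9.
Numerically: ≈ 0.1111.
(Since a = 15 > μ = 1.6667, the bound 1/9 is < 1 and informative.)

P[X ≥ 15] ≤ 1/9 ≈ 0.1111.


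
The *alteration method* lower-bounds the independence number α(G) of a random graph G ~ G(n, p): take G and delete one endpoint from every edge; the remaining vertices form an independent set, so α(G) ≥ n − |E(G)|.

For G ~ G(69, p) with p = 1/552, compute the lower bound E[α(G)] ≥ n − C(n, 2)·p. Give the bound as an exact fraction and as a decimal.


E[|E(G)|] = C(69, 2)·p = 2346 · (1/552) = 17/4.
E[α(G)] ≥ n − E[|E(G)|] = 69 − 17/4 = 259/4.
Numerically: ≈ 64.750.
(This is only a lower bound; the true E[α(G)] may be larger.)

E[α(G)] ≥ 259/4 ≈ 64.750.


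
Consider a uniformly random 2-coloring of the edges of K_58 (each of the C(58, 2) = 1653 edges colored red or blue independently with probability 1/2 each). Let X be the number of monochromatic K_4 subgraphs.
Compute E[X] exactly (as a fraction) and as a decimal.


Let X = Σ_S X_S over the C(58, 4) = 424270 subsets S of size 4, where X_S = 1 if the K_4 on S is monochromatic.
For a fixed S, the K_4 on S has C(4, 2) = 6 edges. P[all 6 edges red] = (1/2)^6, and likewise for blue, so P[monochromatic] = 2·(1/2)^6 = 2^{1 − 6} = 1/32.
Summing: E[X] = C(58, 4) · 2^{1 − 6} = 424270 · 1/32 = 212135/16.
Numerically: E[X] ≈ 13258.43750.

E[X] = C(58,4)·2^(1−C(4,2)) = 212135/16 ≈ 13258.43750.


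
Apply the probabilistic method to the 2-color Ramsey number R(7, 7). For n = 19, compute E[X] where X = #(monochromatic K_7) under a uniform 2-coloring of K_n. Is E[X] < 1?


E[X] = C(19, 7) · 2^{1 − 21} = 50388 · 2^{−20} = 50388/1048576.
As a reduced fraction: E[X] = 12597/262144 ≈ 0.048.
Is E[X] < 1? YES.
Since E[X] < 1, there exists a 2-coloring of K_{19} with no monochromatic K_7; hence R(7, 7) > 19.

E[X] = 12597/262144 ≈ 0.048; E[X] < 1, so R(7, 7) > 19.


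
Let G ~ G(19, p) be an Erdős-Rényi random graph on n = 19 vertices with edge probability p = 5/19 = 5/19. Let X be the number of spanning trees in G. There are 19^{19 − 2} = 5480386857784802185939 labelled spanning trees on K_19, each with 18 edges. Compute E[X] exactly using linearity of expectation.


K_19 has 19^{19 − 2} = 5480386857784802185939 labelled spanning trees.
For each such spanning tree H, let X_H = 1 if all 18 edges of H are present in G. Then P[X_H = 1] = p^{18} = (5/19)^{18} = 3814697265625/104127350297911241532841.
Summing the indicators: E[X] = Σ_H E[X_H] = 5480386857784802185939 · p^{18} = 5480386857784802185939 · 3814697265625/104127350297911241532841 = 3814697265625/19.
Numerically: E[X] ≈ 2.0077e+11.

E[X] = 5480386857784802185939 · (5/19)^{18} = 3814697265625/19 ≈ 2.0077e+11.


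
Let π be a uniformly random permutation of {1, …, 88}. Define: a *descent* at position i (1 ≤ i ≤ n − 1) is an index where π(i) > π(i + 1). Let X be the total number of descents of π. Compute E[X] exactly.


Write X = Σ X_I over i = 1, …, 87, with X_I the indicator of one descent.
There are 87 indicators.
For each fixed i, the pair (π(i), π(i+1)) is a uniformly random ordered pair of distinct values from {1, …, 88}; by symmetry P[π(i) > π(i+1)] = 1/2.
By linearity: E[X] = 87 · (1/2) = (88 − 1) · (1/2) = 87/2 ≈ 43.500000.

E[X] = 87/2 = 43.500000.


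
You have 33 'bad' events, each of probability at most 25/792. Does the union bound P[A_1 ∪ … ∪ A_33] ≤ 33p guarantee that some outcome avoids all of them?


Union bound: P[∪_{i=1}^{33} A_i] ≤ Σ_i P[A_i] ≤ 33·p = 33·(25/792) = 25/24.
Numerically: 25/24 ≈ 1.041667.
Is 25/24 < 1? NO.
Since the bound 25/24 is ≥ 1, the union bound is uninformative here; it does NOT by itself certify existence.

33·p = 25/24 ≈ 1.041667; existence NOT certified by the union bound.


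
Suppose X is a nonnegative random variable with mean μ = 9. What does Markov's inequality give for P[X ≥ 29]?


μ = E[X] = 9, a = 29.
Markov: P[X ≥ 29] ≤ μ/a = (9)/29 = 9/29.
Numerically: ≈ 0.3103.
(Since a = 29 > μ = 9.0000, the bound 9/29 is < 1 and informative.)

P[X ≥ 29] ≤ 9/29 ≈ 0.3103.


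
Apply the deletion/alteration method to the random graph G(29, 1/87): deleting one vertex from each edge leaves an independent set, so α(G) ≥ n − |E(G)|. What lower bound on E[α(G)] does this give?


E[|E(G)|] = C(29, 2)·p = 406 · (1/87) = 14/3.
E[α(G)] ≥ n − E[|E(G)|] = 29 − 14/3 = 73/3.
Numerically: ≈ 24.3333.
(This is only a lower bound; the true E[α(G)] may be larger.)

E[α(G)] ≥ 73/3 ≈ 24.3333.


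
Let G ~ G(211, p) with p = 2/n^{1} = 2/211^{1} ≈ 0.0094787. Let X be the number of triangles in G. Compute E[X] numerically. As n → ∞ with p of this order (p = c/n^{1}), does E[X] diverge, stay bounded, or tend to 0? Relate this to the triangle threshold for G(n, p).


Number of potential triangles: C(211, 3) = 1543465.
Each occurs with probability p³ ≈ (0.0094787)³ ≈ 8.5161366e-07.
By linearity: E[X] = C(211, 3)·p³ ≈ 1543465 · 8.5161366e-07 ≈ 1.31444.
Here α = 1, so p = 2/n is exactly at the triangle threshold p ~ 1/n. Asymptotically E[X] → c³/6 = 2³/6 = 4/3 ≈ 1.33333, a bounded constant. In this regime the triangle count is asymptotically Poisson(c³/6).

E[X] ≈ 1.31444; in regime p = Θ(1/n^{1}) E[X] stays bounded (at the triangle threshold p ~ 1/n).


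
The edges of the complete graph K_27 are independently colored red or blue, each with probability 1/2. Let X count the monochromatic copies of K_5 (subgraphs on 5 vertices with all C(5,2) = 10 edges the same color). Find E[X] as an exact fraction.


Let X = Σ_S X_S over the C(27, 5) = 80730 subsets S of size 5, where X_S = 1 if the K_5 on S is monochromatic.
For a fixed S, the K_5 on S has C(5, 2) = 10 edges. P[all 10 edges red] = (1/2)^10, and likewise for blue, so P[monochromatic] = 2·(1/2)^10 = 2^{1 − 10} = 1/512.
By linearity: E[X] = C(27, 5) · 2^{1 − 10} = 80730 · 1/512 = 40365/256.
Numerically: E[X] ≈ 157.67578.

E[X] = C(27,5)·2^(1−C(5,2)) = 40365/256 ≈ 157.67578.


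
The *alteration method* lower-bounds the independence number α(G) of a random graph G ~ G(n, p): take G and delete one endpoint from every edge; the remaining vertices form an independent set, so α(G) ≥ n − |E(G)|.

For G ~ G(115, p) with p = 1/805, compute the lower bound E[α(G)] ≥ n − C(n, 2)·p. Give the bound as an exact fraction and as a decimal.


E[|E(G)|] = C(115, 2)·p = 6555 · (1/805) = 57/7.
E[α(G)] ≥ n − E[|E(G)|] = 115 − 57/7 = 748/7.
Numerically: ≈ 106.8571.
(This is only a lower bound; the true E[α(G)] may be larger.)

E[α(G)] ≥ 748/7 ≈ 106.8571.


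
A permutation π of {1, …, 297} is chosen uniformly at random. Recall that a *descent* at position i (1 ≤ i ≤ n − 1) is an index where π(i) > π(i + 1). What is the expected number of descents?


Write X = Σ X_I over i = 1, …, 296, with X_I the indicator of one descent.
There are 296 indicators.
For each fixed i, the pair (π(i), π(i+1)) is a uniformly random ordered pair of distinct values from {1, …, 297}; by symmetry P[π(i) > π(i+1)] = 1/2.
By linearity: E[X] = 296 · (1/2) = (297 − 1) · (1/2) = 148 ≈ 148.0000.

E[X] = 148 = 148.0000.


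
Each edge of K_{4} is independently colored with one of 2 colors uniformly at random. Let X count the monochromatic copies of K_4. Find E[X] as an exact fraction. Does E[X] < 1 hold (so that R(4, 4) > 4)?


E[X] = C(4, 4) · 2^{1 − 6} = 1 · 2^{−5} = 1/32.
As a reduced fraction: E[X] = 1/32 ≈ 0.031250.
Is E[X] < 1? YES.
Since E[X] < 1, there exists a 2-coloring of K_{4} with no monochromatic K_4; hence R(4, 4) > 4.

E[X] = 1/32 ≈ 0.031250; E[X] < 1, so R(4, 4) > 4.


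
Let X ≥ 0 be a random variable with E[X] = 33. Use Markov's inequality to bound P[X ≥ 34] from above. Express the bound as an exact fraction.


μ = E[X] = 33, a = 34.
Markov: P[X ≥ 34] ≤ μ/a = (33)/34 = 33/34.
Numerically: ≈ 0.971.
(Since a = 34 > μ = 33.000, the bound 33/34 is < 1 and informative.)

P[X ≥ 34] ≤ 33/34 ≈ 0.971.


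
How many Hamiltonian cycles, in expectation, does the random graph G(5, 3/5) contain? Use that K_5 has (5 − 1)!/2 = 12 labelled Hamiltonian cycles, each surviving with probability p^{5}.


K_5 has (5 − 1)!/2 = 12 labelled Hamiltonian cycles.
For each such Hamiltonian cycle H, let X_H = 1 if all 5 edges of H are present in G. Then P[X_H = 1] = p^{5} = (3/5)^{5} = 243/3125.
By linearity: E[X] = Σ_H E[X_H] = 12 · p^{5} = 12 · 243/3125 = 2916/3125.
Numerically: E[X] ≈ 0.933.

E[X] = 12 · (3/5)^{5} = 2916/3125 ≈ 0.933.


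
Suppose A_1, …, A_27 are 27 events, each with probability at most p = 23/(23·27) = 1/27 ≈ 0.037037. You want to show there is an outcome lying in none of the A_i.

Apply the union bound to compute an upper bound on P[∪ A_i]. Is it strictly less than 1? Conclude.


Union bound: P[∪_{i=1}^{27} A_i] ≤ Σ_i P[A_i] ≤ 27·p = 27·(1/27) = 1.
Numerically: 1 ≈ 1.000000.
Is 1 < 1? NO.
Since the bound 1 is ≥ 1, the union bound is uninformative here; it does NOT by itself certify existence.

27·p = 1 ≈ 1.000000; existence NOT certified by the union bound.


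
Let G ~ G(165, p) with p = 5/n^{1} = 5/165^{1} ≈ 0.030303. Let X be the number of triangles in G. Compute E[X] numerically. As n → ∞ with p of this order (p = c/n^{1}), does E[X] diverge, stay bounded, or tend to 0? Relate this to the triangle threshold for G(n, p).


Number of potential triangles: C(165, 3) = 735130.
Each occurs with probability p³ ≈ (0.030303)³ ≈ 2.78264741e-05.
By linearity: E[X] = C(165, 3)·p³ ≈ 735130 · 2.78264741e-05 ≈ 20.456076.
Here α = 1, so p = 5/n is exactly at the triangle threshold p ~ 1/n. Asymptotically E[X] → c³/6 = 5³/6 = 125/6 ≈ 20.833333, a bounded constant. In this regime the triangle count is asymptotically Poisson(c³/6).

E[X] ≈ 20.456076; in regime p = Θ(1/n^{1}) E[X] stays bounded (at the triangle threshold p ~ 1/n).


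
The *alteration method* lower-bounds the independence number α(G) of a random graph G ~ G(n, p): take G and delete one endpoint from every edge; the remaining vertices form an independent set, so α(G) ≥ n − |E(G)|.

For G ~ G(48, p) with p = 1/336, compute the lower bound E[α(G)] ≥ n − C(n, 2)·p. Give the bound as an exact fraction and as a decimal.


E[|E(G)|] = C(48, 2)·p = 1128 · (1/336) = 47/14.
E[α(G)] ≥ n − E[|E(G)|] = 48 − 47/14 = 625/14.
Numerically: ≈ 44.643.
(This is only a lower bound; the true E[α(G)] may be larger.)

E[α(G)] ≥ 625/14 ≈ 44.643.


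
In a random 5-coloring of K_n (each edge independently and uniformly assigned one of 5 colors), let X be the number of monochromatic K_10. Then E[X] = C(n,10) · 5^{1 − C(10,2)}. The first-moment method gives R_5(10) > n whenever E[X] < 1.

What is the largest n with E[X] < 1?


We need C(n, 10) · 5^{1 − 45} < 1, i.e. C(n, 10) < 5^{45 − 1} = 5684341886080801486968994140625.
Check values of n near the boundary:
  n = 5388: C(5388, 10) = 5634865093375880654852250419586; 5634865093375880654852250419586 < 5684341886080801486968994140625? YES
  n = 5389: C(5389, 10) = 5645340767466558997768874792926; 5645340767466558997768874792926 < 5684341886080801486968994140625? YES
  n = 5390: C(5390, 10) = 5655833965919099070255434039753; 5655833965919099070255434039753 < 5684341886080801486968994140625? YES
  n = 5391: C(5391, 10) = 5666344714787188828795213697883; 5666344714787188828795213697883 < 5684341886080801486968994140625? YES
  n = 5392: C(5392, 10) = 5676873040158402483252283957448; 5676873040158402483252283957448 < 5684341886080801486968994140625? YES
  n = 5393: C(5393, 10) = 5687418968154238267170642278008; 5687418968154238267170642278008 < 5684341886080801486968994140625? NO
  n = 5394: C(5394, 10) = 5697982524930156243149785372878; 5697982524930156243149785372878 < 5684341886080801486968994140625? NO
  n = 5395: C(5395, 10) = 5708563736675616143322765475706; 5708563736675616143322765475706 < 5684341886080801486968994140625? NO
The largest n with C(n, 10) < 5684341886080801486968994140625 is n = 5392 (where E[X] = 5676873040158402483252283957448/5684341886080801486968994140625 ≈ 0.999). Hence R_5(10) > 5392, i.e. R_5(10) ≥ 5393.

Largest n = 5392; hence R_5(10) > 5392.


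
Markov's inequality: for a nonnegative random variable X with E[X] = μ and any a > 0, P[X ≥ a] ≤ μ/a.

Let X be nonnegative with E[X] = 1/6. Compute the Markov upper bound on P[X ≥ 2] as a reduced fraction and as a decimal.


μ = E[X] = 1/6, a = 2.
Markov: P[X ≥ 2] ≤ μ/a = (1/6)/2 = 1/12.
Numerically: ≈ 0.083.
(Since a = 2 > μ = 0.167, the bound 1/12 is < 1 and informative.)

P[X ≥ 2] ≤ 1/12 ≈ 0.083.


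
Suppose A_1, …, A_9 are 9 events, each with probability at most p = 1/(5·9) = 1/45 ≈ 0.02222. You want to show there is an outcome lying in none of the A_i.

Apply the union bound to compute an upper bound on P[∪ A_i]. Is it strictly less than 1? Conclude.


Union bound: P[∪_{i=1}^{9} A_i] ≤ Σ_i P[A_i] ≤ 9·p = 9·(1/45) = 1/5.
Numerically: 1/5 ≈ 0.20000.
Is 1/5 < 1? YES.
Since P[∪ A_i] ≤ 1/5 < 1, the complement has P[∩ A_i^c] ≥ 1 − 1/5 = 4/5 > 0, so some outcome avoids every A_i.

9·p = 1/5 ≈ 0.20000; existence CERTIFIED by the union bound.


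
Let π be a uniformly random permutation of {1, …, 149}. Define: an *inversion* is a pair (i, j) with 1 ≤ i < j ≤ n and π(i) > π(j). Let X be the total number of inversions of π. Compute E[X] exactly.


Write X = Σ X_I over the C(149, 2) = 11026 pairs i < j, with X_I the indicator of one inversion.
There are 11026 indicators.
For each fixed pair i < j, the values π(i) and π(j) are two distinct elements of {1, …, 149} in uniformly random order; by symmetry P[π(i) > π(j)] = 1/2.
By linearity: E[X] = 11026 · (1/2) = C(149, 2) · (1/2) = 11026/2 = 5513 ≈ 5513.000000.

E[X] = 5513 = 5513.000000.


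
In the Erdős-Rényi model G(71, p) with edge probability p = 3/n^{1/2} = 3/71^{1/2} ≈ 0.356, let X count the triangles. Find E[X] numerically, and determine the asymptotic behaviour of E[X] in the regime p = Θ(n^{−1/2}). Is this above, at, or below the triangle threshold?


Number of potential triangles: C(71, 3) = 57155.
Each occurs with probability p³ ≈ (0.356)³ ≈ 4.513113e-02.
By linearity: E[X] = C(71, 3)·p³ ≈ 57155 · 4.513113e-02 ≈ 2579.4699.
Since α = 1/2 < 1, p = c/n^{1/2} ≫ 1/n is above the triangle threshold p ~ 1/n. Asymptotically E[X] ~ (c³/6)·n^{3(1−α)} = (3³/6)·n^{1.5} → ∞; triangles are abundant w.h.p.

E[X] ≈ 2579.4699; in regime p = Θ(1/n^{1/2}) E[X] diverges (above the triangle threshold p ~ 1/n).


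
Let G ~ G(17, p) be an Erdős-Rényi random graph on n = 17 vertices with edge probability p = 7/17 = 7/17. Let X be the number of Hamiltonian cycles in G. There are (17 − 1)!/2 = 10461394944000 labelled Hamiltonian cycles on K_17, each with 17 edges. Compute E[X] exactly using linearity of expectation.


K_17 has (17 − 1)!/2 = 10461394944000 labelled Hamiltonian cycles.
For each such Hamiltonian cycle H, let X_H = 1 if all 17 edges of H are present in G. Then P[X_H = 1] = p^{17} = (7/17)^{17} = 232630513987207/827240261886336764177.
By linearity: E[X] = Σ_H E[X_H] = 10461394944000 · p^{17} = 10461394944000 · 232630513987207/827240261886336764177 = 2433639682845888590481408000/827240261886336764177.
Numerically: E[X] ≈ 2.94e+06.

E[X] = 10461394944000 · (7/17)^{17} = 2433639682845888590481408000/827240261886336764177 ≈ 2.94e+06.


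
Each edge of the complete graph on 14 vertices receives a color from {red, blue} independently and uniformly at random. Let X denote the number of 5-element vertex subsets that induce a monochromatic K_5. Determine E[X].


Let X = Σ_S X_S over the C(14, 5) = 2002 subsets S of size 5, where X_S = 1 if the K_5 on S is monochromatic.
For a fixed S, the K_5 on S has C(5, 2) = 10 edges. P[all 10 edges red] = (1/2)^10, and likewise for blue, so P[monochromatic] = 2·(1/2)^10 = 2^{1 − 10} = 1/512.
By linearity of expectation: E[X] = C(14, 5) · 2^{1 − 10} = 2002 · 1/512 = 1001/256.
Numerically: E[X] ≈ 3.910.

E[X] = C(14,5)·2^(1−C(5,2)) = 1001/256 ≈ 3.910.


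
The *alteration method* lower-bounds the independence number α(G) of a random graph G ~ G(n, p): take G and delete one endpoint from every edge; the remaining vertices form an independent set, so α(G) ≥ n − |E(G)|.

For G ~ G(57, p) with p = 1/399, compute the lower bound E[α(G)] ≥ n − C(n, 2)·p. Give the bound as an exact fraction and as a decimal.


E[|E(G)|] = C(57, 2)·p = 1596 · (1/399) = 4.
E[α(G)] ≥ n − E[|E(G)|] = 57 − 4 = 53.
Numerically: ≈ 53.000.
(This is only a lower bound; the true E[α(G)] may be larger.)

E[α(G)] ≥ 53 ≈ 53.000.


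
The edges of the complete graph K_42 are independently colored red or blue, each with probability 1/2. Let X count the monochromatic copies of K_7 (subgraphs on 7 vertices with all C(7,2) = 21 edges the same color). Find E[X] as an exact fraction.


Let X = Σ_S X_S over the C(42, 7) = 26978328 subsets S of size 7, where X_S = 1 if the K_7 on S is monochromatic.
For a fixed S, the K_7 on S has C(7, 2) = 21 edges. P[all 21 edges red] = (1/2)^21, and likewise for blue, so P[monochromatic] = 2·(1/2)^21 = 2^{1 − 21} = 1/1048576.
Summing: E[X] = C(42, 7) · 2^{1 − 21} = 26978328 · 1/1048576 = 3372291/131072.
Numerically: E[X] ≈ 25.729.

E[X] = C(42,7)·2^(1−C(7,2)) = 3372291/131072 ≈ 25.729.


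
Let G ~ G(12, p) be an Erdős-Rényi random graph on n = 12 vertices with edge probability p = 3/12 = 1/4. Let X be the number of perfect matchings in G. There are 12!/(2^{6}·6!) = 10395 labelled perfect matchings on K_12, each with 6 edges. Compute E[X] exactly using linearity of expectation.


K_12 has 12!/(2^{6}·6!) = 10395 labelled perfect matchings.
For each such perfect matching H, let X_H = 1 if all 6 edges of H are present in G. Then P[X_H = 1] = p^{6} = (1/4)^{6} = 1/4096.
By linearity of expectation: E[X] = Σ_H E[X_H] = 10395 · p^{6} = 10395 · 1/4096 = 10395/4096.
Numerically: E[X] ≈ 2.538.

E[X] = 10395 · (1/4)^{6} = 10395/4096 ≈ 2.538.


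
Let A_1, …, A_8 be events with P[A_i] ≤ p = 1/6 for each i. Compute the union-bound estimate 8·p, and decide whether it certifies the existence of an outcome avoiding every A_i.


Union bound: P[∪_{i=1}^{8} A_i] ≤ Σ_i P[A_i] ≤ 8·p = 8·(1/6) = 4/3.
Numerically: 4/3 ≈ 1.3333.
Is 4/3 < 1? NO.
Since the bound 4/3 is ≥ 1, the union bound is uninformative here; it does NOT by itself certify existence.

8·p = 4/3 ≈ 1.3333; existence NOT certified by the union bound.


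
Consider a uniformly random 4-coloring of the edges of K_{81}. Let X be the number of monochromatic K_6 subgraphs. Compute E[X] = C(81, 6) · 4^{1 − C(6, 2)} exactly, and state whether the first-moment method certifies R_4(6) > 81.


E[X] = C(81, 6) · 4^{1 − 15} = 324540216 · 4^{−14} = 324540216/268435456.
As a reduced fraction: E[X] = 40567527/33554432 ≈ 1.20901.
Is E[X] < 1? NO.
Since E[X] ≥ 1, the first-moment bound is inconclusive at n = 81; it does NOT by itself certify R_4(6) > 81.

E[X] = 40567527/33554432 ≈ 1.20901; E[X] ≥ 1; first-moment method inconclusive here.
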